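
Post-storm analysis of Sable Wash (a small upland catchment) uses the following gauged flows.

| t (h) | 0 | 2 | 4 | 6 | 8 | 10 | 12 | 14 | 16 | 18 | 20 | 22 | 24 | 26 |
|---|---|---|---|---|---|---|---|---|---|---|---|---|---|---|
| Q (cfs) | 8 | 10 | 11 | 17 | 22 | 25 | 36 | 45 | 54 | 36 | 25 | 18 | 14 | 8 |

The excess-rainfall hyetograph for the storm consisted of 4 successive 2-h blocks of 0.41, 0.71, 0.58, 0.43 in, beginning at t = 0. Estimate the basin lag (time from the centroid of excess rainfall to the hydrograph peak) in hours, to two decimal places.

Centroid of excess rainfall: t_c = Σ P_i·t̄_i / ΣP_i = 3.9671 h (block centres at 1, 3, 5, 7 h).
Hydrograph peak occurs at t = 16 h, so basin lag t_L = 16 − 3.9671 = 12.03 h.

t_L ≈ 12.03 h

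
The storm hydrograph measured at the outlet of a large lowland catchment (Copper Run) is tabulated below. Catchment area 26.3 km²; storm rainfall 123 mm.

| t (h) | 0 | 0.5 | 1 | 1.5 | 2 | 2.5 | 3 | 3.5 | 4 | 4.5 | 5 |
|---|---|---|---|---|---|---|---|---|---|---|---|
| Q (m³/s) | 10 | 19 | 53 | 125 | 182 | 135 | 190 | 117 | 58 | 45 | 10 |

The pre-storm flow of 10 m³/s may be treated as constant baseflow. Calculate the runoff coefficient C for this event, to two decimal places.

C ≈ 0.46

ΣQ_DR = 834.0 m³/s; V = ΣQ_DR·Δt = 1.501 × 10^6 m³.
Runoff depth d = V / A = 57.08 mm.
C = d / P = 57.08 / 123 = 0.46.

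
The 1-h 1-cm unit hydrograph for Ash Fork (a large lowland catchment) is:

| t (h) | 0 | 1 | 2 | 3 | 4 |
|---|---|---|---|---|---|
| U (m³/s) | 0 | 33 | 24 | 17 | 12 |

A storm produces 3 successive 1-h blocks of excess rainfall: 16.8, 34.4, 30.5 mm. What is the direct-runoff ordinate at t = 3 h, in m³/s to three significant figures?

Q ≈ 212 m³/s

By discrete convolution, Q_j = Σ (P_i / 10 mm) · U_{j−i}.
At t = 3 h (j=3): Q = (16.8/10)·17 + (34.4/10)·24 + (30.5/10)·33 = 212 m³/s.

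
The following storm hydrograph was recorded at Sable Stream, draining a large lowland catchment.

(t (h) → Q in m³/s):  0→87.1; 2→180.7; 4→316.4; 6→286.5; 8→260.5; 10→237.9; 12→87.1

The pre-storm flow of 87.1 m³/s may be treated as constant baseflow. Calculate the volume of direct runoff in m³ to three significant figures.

V ≈ 6.09 × 10^6 m³

Direct-runoff ordinates (Q − Q_b): 0.0, 93.6, 229.3, 199.4, 173.4, 150.8, 0.0 m³/s.
ΣQ_DR = 846.5 m³/s.
With Δt = 2 h = 7200 s, V = ΣQ_DR · Δt = 846.5 × 7200 = 6.09 × 10^6 m³.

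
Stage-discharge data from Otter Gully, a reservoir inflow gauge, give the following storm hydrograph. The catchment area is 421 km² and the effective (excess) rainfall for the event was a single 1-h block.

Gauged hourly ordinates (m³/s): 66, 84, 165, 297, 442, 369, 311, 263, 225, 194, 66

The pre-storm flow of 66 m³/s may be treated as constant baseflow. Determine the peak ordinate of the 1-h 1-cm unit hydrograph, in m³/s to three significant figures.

Direct runoff: 0.0, 18.0, 99.0, 231.0, 376.0, 303.0, 245.0, 197.0, 159.0, 128.0, 0.0 m³/s; ΣQ_DR = 1756 m³/s, peak = 376.0 m³/s.
Runoff depth d = ΣQ_DR·Δt / A = 1756 × 3600 / (421 km²) = 15.02 mm.
The 1-cm UH is the DRH scaled by (10 mm)/d, so U_p = 376.0 × 10/15.02 = 250 m³/s.

U_p ≈ 250 m³/s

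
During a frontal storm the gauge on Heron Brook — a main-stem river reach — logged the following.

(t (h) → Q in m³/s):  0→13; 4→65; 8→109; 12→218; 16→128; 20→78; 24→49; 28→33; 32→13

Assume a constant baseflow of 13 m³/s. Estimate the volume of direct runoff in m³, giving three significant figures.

Direct-runoff ordinates (Q − Q_b): 0.0, 52.0, 96.0, 205.0, 115.0, 65.0, 36.0, 20.0, 0.0 m³/s.
ΣQ_DR = 589.0 m³/s.
With Δt = 4 h = 14400 s, V = ΣQ_DR · Δt = 589.0 × 14400 = 8.48 × 10^6 m³.

V ≈ 8.48 × 10^6 m³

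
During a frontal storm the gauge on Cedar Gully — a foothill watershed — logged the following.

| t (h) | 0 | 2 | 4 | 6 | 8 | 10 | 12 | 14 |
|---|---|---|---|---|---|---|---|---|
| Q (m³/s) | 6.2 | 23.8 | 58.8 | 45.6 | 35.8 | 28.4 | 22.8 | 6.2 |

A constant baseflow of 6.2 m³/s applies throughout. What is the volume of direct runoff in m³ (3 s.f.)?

V ≈ 1.28 × 10^6 m³

Direct-runoff ordinates (Q − Q_b): 0.0, 17.6, 52.6, 39.4, 29.6, 22.2, 16.6, 0.0 m³/s.
ΣQ_DR = 178.0 m³/s.
With Δt = 2 h = 7200 s, V = ΣQ_DR · Δt = 178.0 × 7200 = 1.28 × 10^6 m³.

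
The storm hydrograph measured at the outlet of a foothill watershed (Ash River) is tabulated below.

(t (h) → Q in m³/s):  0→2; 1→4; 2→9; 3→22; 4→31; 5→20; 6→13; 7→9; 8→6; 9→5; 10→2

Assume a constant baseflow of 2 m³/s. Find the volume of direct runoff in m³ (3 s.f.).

V ≈ 3.64 × 10^5 m³

Direct-runoff ordinates (Q − Q_b): 0.0, 2.0, 7.0, 20.0, 29.0, 18.0, 11.0, 7.0, 4.0, 3.0, 0.0 m³/s.
ΣQ_DR = 101.0 m³/s.
With Δt = 1 h = 3600 s, V = ΣQ_DR · Δt = 101.0 × 3600 = 3.64 × 10^5 m³.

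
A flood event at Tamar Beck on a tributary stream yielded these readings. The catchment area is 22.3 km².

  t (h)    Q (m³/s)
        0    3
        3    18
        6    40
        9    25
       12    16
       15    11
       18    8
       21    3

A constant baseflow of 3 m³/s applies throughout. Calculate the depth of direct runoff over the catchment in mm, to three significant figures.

d ≈ 48.4 mm

Direct runoff: 0.0, 15.0, 37.0, 22.0, 13.0, 8.0, 5.0, 0.0 m³/s; ΣQ_DR = 100.0 m³/s.
V = ΣQ_DR · Δt = 100.0 × 10800 s = 1.080 × 10^6 m³.
Over A = 22.3 km², depth = V / A = 48.4 mm.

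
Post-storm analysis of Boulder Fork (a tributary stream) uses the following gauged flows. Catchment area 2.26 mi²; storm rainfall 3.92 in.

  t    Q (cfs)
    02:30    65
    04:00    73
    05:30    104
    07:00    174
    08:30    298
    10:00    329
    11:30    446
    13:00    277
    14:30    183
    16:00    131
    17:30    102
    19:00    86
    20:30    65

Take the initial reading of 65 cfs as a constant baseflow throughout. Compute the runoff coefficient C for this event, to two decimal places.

ΣQ_DR = 1488 cfs; V = ΣQ_DR·Δt = 8.035 × 10^6 ft³.
Runoff depth d = V / A = 1.530 in.
C = d / P = 1.530 / 3.92 = 0.39.

C ≈ 0.39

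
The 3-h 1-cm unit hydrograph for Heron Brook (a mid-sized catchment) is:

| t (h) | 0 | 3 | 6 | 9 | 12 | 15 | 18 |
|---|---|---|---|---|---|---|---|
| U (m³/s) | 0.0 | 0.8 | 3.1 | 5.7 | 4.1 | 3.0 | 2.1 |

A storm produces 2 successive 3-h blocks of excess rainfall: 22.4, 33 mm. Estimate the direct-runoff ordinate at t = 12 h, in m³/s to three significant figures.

Q ≈ 28.0 m³/s

By discrete convolution, Q_j = Σ (P_i / 10 mm) · U_{j−i}.
At t = 12 h (j=4): Q = (22.4/10)·4.1 + (33/10)·5.7 = 28.0 m³/s.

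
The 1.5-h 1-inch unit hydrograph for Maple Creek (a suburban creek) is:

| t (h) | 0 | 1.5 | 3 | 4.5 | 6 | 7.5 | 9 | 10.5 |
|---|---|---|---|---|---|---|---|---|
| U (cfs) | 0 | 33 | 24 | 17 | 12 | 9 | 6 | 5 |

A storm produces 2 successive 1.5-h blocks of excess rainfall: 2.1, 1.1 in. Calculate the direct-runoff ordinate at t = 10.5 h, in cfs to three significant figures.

Q ≈ 17.1 cfs

By discrete convolution, Q_j = Σ (P_i / 1 in) · U_{j−i}.
At t = 10.5 h (j=7): Q = (2.1/1)·5 + (1.1/1)·6 = 17.1 cfs.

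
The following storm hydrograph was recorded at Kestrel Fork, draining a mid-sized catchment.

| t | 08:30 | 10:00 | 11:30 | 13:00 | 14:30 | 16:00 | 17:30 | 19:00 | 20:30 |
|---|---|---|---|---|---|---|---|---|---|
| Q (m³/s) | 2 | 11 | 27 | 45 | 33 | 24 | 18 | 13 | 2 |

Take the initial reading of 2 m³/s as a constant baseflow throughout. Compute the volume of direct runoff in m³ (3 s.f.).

V ≈ 8.48 × 10^5 m³

Direct-runoff ordinates (Q − Q_b): 0.0, 9.0, 25.0, 43.0, 31.0, 22.0, 16.0, 11.0, 0.0 m³/s.
ΣQ_DR = 157.0 m³/s.
With Δt = 1.5 h = 5400 s, V = ΣQ_DR · Δt = 157.0 × 5400 = 8.48 × 10^5 m³.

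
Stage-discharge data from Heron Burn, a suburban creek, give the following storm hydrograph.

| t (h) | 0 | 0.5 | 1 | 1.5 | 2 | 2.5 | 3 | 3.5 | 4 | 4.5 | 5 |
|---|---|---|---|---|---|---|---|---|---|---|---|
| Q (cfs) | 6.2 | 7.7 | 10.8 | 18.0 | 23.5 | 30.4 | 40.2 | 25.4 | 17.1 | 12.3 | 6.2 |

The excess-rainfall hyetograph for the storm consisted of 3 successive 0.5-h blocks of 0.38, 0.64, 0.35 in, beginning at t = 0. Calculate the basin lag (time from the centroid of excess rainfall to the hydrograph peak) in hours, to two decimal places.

t_L ≈ 2.26 h

Centroid of excess rainfall: t_c = Σ P_i·t̄_i / ΣP_i = 0.7391 h (block centres at 0.25, 0.75, 1.25 h).
Hydrograph peak occurs at t = 3 h, so basin lag t_L = 3 − 0.7391 = 2.26 h.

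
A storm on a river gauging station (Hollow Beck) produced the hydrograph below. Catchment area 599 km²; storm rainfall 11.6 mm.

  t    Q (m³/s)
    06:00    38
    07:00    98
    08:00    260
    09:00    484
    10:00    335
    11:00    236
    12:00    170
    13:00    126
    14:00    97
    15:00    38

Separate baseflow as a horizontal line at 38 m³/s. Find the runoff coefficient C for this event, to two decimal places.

C ≈ 0.78

ΣQ_DR = 1502 m³/s; V = ΣQ_DR·Δt = 5.407 × 10^6 m³.
Runoff depth d = V / A = 9.027 mm.
C = d / P = 9.027 / 11.6 = 0.78.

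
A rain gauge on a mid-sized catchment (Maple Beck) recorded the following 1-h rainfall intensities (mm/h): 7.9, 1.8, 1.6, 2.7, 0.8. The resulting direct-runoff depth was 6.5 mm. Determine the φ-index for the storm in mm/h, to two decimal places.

Only the 2 blocks with intensity above φ contribute runoff: 7.9, 2.7 mm/h.
Σ(I−φ)·Δt = d  ⇒  (7.9+2.7 − 2φ)·1 = 6.5
φ = (10.60 − 6.5/1) / 2 = 2.05 mm/h.

φ ≈ 2.05 mm/h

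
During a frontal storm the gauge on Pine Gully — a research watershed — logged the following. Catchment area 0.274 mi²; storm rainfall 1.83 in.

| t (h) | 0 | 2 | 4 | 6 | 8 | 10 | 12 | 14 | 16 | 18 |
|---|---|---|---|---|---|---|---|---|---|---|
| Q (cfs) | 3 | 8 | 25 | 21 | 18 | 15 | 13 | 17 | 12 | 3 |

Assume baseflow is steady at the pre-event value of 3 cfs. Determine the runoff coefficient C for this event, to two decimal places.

C ≈ 0.65

ΣQ_DR = 105.0 cfs; V = ΣQ_DR·Δt = 7.560 × 10^5 ft³.
Runoff depth d = V / A = 1.188 in.
C = d / P = 1.188 / 1.83 = 0.65.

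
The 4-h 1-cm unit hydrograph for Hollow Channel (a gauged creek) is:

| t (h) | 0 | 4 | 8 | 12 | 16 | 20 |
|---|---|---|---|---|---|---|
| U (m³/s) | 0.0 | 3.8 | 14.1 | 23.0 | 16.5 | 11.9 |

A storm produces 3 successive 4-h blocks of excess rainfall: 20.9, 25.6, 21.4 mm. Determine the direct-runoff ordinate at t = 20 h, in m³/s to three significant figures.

Q ≈ 116 m³/s

By discrete convolution, Q_j = Σ (P_i / 10 mm) · U_{j−i}.
At t = 20 h (j=5): Q = (20.9/10)·11.9 + (25.6/10)·16.5 + (21.4/10)·23.0 = 116 m³/s.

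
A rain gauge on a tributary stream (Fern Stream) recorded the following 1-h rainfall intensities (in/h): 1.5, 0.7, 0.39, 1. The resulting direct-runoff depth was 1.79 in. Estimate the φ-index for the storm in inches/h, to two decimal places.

Only the 3 blocks with intensity above φ contribute runoff: 1.5, 0.7, 1 in/h.
Σ(I−φ)·Δt = d  ⇒  (1.5+0.7+1 − 3φ)·1 = 1.79
φ = (3.200 − 1.79/1) / 3 = 0.47 in/h.

φ ≈ 0.47 in/h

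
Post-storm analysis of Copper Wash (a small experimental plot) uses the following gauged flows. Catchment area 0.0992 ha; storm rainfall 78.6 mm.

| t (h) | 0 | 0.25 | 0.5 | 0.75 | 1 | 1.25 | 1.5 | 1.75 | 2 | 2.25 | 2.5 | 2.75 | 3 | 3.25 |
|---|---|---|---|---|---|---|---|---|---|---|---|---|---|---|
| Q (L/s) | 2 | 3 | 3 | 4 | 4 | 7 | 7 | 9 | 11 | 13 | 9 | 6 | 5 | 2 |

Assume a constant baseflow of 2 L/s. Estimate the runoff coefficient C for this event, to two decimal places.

ΣQ_DR = 57.00 L/s; V = ΣQ_DR·Δt = 51300 L.
Runoff depth d = V / A = 51.71 mm.
C = d / P = 51.71 / 78.6 = 0.66.

C ≈ 0.66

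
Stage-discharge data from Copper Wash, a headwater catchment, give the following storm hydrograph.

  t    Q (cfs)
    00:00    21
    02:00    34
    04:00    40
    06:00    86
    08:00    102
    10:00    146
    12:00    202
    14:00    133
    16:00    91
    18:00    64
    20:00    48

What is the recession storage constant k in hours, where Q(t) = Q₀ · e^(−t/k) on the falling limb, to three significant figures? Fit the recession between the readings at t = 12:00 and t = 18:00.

On the falling limb, Q drops from 202 to 64 cfs between t = 12:00 and t = 18:00 (Δt = 6 h).
k = −Δt / ln(Q₂/Q₁) = −6 / ln(64/202) = 5.22 h.

k ≈ 5.22 h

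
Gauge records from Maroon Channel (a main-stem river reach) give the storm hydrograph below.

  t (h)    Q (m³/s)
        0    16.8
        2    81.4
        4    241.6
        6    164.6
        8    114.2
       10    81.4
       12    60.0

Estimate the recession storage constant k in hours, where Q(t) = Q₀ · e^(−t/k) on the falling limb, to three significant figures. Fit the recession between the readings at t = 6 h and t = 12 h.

k ≈ 5.95 h

On the falling limb, Q drops from 164.6 to 60.0 m³/s between t = 6 h and t = 12 h (Δt = 6 h).
k = −Δt / ln(Q₂/Q₁) = −6 / ln(60.0/164.6) = 5.95 h.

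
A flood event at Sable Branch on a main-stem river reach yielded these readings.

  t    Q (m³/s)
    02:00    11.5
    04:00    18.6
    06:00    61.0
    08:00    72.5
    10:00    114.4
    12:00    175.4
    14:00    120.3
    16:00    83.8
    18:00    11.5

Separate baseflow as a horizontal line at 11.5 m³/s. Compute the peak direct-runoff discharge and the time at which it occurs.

Q_p = 163.9 m³/s at t = 12:00

Subtracting baseflow gives direct-runoff ordinates: 0.0, 7.1, 49.5, 61.0, 102.9, 163.9, 108.8, 72.3, 0.0 m³/s.
The maximum is 163.9 m³/s, occurring at the reading for t = 12:00.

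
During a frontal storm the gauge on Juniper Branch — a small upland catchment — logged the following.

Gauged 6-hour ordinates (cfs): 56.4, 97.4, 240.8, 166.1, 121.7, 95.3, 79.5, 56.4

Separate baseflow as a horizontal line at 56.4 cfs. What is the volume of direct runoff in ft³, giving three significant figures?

V ≈ 9.99 × 10^6 ft³

Direct-runoff ordinates (Q − Q_b): 0.0, 41.0, 184.4, 109.7, 65.3, 38.9, 23.1, 0.0 cfs.
ΣQ_DR = 462.4 cfs.
With Δt = 6 h = 21600 s, V = ΣQ_DR · Δt = 462.4 × 21600 = 9.99 × 10^6 ft³.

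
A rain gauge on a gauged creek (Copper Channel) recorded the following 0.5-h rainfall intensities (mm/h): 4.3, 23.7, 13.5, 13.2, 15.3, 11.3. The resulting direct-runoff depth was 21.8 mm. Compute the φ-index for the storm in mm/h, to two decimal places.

Only the 5 blocks with intensity above φ contribute runoff: 23.7, 13.5, 13.2, 15.3, 11.3 mm/h.
Σ(I−φ)·Δt = d  ⇒  (23.7+13.5+13.2+15.3+11.3 − 5φ)·0.5 = 21.8
φ = (77.00 − 21.8/0.5) / 5 = 6.68 mm/h.

φ ≈ 6.68 mm/h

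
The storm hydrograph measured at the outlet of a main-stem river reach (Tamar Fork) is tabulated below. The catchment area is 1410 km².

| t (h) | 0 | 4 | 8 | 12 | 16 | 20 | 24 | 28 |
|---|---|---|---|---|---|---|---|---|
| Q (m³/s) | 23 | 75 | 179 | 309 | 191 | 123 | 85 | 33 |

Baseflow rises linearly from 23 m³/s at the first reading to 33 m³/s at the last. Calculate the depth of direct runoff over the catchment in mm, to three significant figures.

Direct runoff: 0.00, 50.57, 153.14, 281.71, 162.29, 92.86, 53.43, 0.00 m³/s; ΣQ_DR = 794.0 m³/s.
V = ΣQ_DR · Δt = 794.0 × 14400 s = 1.143 × 10^7 m³.
Over A = 1410 km², depth = V / A = 8.11 mm.

d ≈ 8.11 mm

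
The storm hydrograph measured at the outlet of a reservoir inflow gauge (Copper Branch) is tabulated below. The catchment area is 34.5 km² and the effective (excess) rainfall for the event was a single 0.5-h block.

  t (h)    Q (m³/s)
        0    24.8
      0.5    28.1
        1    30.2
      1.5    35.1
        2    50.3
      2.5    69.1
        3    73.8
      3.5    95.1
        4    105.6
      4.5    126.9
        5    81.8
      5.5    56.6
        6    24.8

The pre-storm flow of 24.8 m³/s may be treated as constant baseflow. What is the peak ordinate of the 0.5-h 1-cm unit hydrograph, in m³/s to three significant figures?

U_p ≈ 40.8 m³/s

Direct runoff: 0.0, 3.3, 5.4, 10.3, 25.5, 44.3, 49.0, 70.3, 80.8, 102.1, 57.0, 31.8, 0.0 m³/s; ΣQ_DR = 479.8 m³/s, peak = 102.1 m³/s.
Runoff depth d = ΣQ_DR·Δt / A = 479.8 × 1800 / (34.5 km²) = 25.03 mm.
The 1-cm UH is the DRH scaled by (10 mm)/d, so U_p = 102.1 × 10/25.03 = 40.8 m³/s.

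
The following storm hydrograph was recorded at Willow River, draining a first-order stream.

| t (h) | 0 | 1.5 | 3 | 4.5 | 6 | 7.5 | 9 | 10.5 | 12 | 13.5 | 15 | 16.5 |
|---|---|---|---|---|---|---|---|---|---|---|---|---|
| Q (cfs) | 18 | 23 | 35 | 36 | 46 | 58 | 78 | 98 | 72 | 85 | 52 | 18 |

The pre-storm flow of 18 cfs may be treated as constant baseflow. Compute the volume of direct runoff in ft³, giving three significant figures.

Direct-runoff ordinates (Q − Q_b): 0.0, 5.0, 17.0, 18.0, 28.0, 40.0, 60.0, 80.0, 54.0, 67.0, 34.0, 0.0 cfs.
ΣQ_DR = 403.0 cfs.
With Δt = 1.5 h = 5400 s, V = ΣQ_DR · Δt = 403.0 × 5400 = 2.18 × 10^6 ft³.

V ≈ 2.18 × 10^6 ft³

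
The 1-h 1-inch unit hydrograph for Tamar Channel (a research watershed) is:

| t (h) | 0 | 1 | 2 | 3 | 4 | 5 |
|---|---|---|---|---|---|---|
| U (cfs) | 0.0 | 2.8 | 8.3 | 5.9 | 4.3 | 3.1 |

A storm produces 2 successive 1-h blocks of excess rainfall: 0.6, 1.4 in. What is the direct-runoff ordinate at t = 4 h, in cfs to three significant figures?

Q ≈ 10.8 cfs

By discrete convolution, Q_j = Σ (P_i / 1 in) · U_{j−i}.
At t = 4 h (j=4): Q = (0.6/1)·4.3 + (1.4/1)·5.9 = 10.8 cfs.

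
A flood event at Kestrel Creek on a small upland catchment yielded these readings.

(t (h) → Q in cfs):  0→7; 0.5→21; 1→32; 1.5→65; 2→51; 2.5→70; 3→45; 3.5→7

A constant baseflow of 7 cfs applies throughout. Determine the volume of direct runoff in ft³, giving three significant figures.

Direct-runoff ordinates (Q − Q_b): 0.0, 14.0, 25.0, 58.0, 44.0, 63.0, 38.0, 0.0 cfs.
ΣQ_DR = 242.0 cfs.
With Δt = 0.5 h = 1800 s, V = ΣQ_DR · Δt = 242.0 × 1800 = 4.36 × 10^5 ft³.

V ≈ 4.36 × 10^5 ft³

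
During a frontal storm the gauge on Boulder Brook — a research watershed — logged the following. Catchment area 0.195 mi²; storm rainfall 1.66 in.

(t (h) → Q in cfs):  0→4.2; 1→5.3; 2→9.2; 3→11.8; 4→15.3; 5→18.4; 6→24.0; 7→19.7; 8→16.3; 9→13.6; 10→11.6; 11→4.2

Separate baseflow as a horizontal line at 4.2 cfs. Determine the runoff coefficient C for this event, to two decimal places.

ΣQ_DR = 103.2 cfs; V = ΣQ_DR·Δt = 3.715 × 10^5 ft³.
Runoff depth d = V / A = 0.8201 in.
C = d / P = 0.8201 / 1.66 = 0.49.

C ≈ 0.49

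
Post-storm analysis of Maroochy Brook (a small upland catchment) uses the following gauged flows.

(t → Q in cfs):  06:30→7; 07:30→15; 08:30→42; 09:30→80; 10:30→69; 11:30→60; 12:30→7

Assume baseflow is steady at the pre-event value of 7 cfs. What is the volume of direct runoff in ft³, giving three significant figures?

Direct-runoff ordinates (Q − Q_b): 0.0, 8.0, 35.0, 73.0, 62.0, 53.0, 0.0 cfs.
ΣQ_DR = 231.0 cfs.
With Δt = 1 h = 3600 s, V = ΣQ_DR · Δt = 231.0 × 3600 = 8.32 × 10^5 ft³.

V ≈ 8.32 × 10^5 ft³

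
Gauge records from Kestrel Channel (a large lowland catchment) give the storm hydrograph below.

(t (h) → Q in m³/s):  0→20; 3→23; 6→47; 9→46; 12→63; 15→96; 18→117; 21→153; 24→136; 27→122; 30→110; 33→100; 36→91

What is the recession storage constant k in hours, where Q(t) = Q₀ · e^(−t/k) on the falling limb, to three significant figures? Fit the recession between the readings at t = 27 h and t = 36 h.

On the falling limb, Q drops from 122 to 91 m³/s between t = 27 h and t = 36 h (Δt = 9 h).
k = −Δt / ln(Q₂/Q₁) = −9 / ln(91/122) = 30.7 h.

k ≈ 30.7 h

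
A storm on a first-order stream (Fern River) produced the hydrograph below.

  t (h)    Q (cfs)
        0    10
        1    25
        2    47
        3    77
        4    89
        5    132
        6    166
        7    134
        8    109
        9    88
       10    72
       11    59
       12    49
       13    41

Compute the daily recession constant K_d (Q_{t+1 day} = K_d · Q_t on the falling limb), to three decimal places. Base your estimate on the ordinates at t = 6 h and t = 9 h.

K_d ≈ 0.006

Between t = 6 h and t = 9 h the flow falls from 166 to 88 cfs over 3×1 h = 3 h.
Per-interval ratio K = (88/166)^(1/3) = 0.8093; K_d = K^(24/1) = 0.006.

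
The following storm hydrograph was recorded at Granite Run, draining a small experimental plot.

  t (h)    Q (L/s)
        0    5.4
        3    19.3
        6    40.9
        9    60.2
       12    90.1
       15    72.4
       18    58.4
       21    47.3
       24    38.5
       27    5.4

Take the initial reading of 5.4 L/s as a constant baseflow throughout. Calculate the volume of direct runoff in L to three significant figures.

Direct-runoff ordinates (Q − Q_b): 0.0, 13.9, 35.5, 54.8, 84.7, 67.0, 53.0, 41.9, 33.1, 0.0 L/s.
ΣQ_DR = 383.9 L/s.
With Δt = 3 h = 10800 s, V = ΣQ_DR · Δt = 383.9 × 10800 = 4.15 × 10^6 L.

V ≈ 4.15 × 10^6 L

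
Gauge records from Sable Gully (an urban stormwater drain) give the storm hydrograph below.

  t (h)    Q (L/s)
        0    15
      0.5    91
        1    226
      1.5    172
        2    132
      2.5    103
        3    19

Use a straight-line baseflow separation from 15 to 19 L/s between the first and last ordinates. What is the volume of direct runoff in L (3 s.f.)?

V ≈ 1.15 × 10^6 L

Direct-runoff ordinates (Q − Q_b): 0.00, 75.33, 209.67, 155.00, 114.33, 84.67, 0.00 L/s.
ΣQ_DR = 639.0 L/s.
With Δt = 0.5 h = 1800 s, V = ΣQ_DR · Δt = 639.0 × 1800 = 1.15 × 10^6 L.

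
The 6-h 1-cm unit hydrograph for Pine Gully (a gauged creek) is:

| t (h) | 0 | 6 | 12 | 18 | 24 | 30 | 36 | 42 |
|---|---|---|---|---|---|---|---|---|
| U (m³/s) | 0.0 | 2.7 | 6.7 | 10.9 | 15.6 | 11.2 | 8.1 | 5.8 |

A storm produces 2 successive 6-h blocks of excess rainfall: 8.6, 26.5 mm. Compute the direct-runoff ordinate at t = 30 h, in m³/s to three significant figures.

By discrete convolution, Q_j = Σ (P_i / 10 mm) · U_{j−i}.
At t = 30 h (j=5): Q = (8.6/10)·11.2 + (26.5/10)·15.6 = 51.0 m³/s.

Q ≈ 51.0 m³/s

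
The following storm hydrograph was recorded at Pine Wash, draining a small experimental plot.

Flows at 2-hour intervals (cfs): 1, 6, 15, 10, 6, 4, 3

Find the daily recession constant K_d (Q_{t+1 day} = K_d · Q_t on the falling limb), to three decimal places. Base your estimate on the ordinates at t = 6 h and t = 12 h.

K_d ≈ 0.008

Between t = 6 h and t = 12 h the flow falls from 10 to 3 cfs over 3×2 h = 6 h.
Per-interval ratio K = (3/10)^(1/3) = 0.6694; K_d = K^(24/2) = 0.008.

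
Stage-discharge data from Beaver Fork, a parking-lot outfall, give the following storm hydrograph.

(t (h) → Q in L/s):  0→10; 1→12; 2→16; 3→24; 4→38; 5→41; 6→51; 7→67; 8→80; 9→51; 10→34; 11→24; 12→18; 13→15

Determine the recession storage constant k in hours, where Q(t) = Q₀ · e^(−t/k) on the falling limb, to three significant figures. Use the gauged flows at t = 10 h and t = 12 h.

k ≈ 3.14 h

On the falling limb, Q drops from 34 to 18 L/s between t = 10 h and t = 12 h (Δt = 2 h).
k = −Δt / ln(Q₂/Q₁) = −2 / ln(18/34) = 3.14 h.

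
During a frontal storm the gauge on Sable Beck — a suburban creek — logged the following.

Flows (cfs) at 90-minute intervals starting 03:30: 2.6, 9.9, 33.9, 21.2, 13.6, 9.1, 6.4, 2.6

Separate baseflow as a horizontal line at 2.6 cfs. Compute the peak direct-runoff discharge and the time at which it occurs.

Q_p = 31.3 cfs at t = 06:30

Subtracting baseflow gives direct-runoff ordinates: 0.0, 7.3, 31.3, 18.6, 11.0, 6.5, 3.8, 0.0 cfs.
The maximum is 31.3 cfs, occurring at the reading for t = 06:30.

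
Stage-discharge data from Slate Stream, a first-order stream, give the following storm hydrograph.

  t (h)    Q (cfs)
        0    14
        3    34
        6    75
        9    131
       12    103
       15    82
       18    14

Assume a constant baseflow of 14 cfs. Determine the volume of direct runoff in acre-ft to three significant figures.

Direct-runoff ordinates (Q − Q_b): 0.0, 20.0, 61.0, 117.0, 89.0, 68.0, 0.0 cfs.
ΣQ_DR = 355.0 cfs.
With Δt = 3 h = 10800 s, V = ΣQ_DR · Δt = 355.0 × 10800 = 3.83 × 10^6 ft³ = 88.0 acre-ft.

V ≈ 88.0 acre-ft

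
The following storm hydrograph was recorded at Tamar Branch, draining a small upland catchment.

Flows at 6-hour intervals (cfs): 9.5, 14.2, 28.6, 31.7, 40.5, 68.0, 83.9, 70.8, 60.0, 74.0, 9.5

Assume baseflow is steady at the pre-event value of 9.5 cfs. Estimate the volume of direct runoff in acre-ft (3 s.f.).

V ≈ 192 acre-ft

Direct-runoff ordinates (Q − Q_b): 0.0, 4.7, 19.1, 22.2, 31.0, 58.5, 74.4, 61.3, 50.5, 64.5, 0.0 cfs.
ΣQ_DR = 386.2 cfs.
With Δt = 6 h = 21600 s, V = ΣQ_DR · Δt = 386.2 × 21600 = 8.34 × 10^6 ft³ = 192 acre-ft.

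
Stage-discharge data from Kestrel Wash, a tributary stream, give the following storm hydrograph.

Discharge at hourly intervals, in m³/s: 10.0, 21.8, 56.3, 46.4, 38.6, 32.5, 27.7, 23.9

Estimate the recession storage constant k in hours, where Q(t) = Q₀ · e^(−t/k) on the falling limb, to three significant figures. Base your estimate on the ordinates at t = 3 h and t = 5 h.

On the falling limb, Q drops from 46.4 to 32.5 m³/s between t = 3 h and t = 5 h (Δt = 2 h).
k = −Δt / ln(Q₂/Q₁) = −2 / ln(32.5/46.4) = 5.62 h.

k ≈ 5.62 h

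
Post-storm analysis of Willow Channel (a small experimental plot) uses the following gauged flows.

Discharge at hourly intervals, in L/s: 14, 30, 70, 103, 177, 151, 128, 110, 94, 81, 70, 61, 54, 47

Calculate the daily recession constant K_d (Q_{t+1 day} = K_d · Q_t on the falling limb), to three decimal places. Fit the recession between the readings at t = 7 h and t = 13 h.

Between t = 7 h and t = 13 h the flow falls from 110 to 47 L/s over 6×1 h = 6 h.
Per-interval ratio K = (47/110)^(1/6) = 0.8679; K_d = K^(24/1) = 0.033.

K_d ≈ 0.033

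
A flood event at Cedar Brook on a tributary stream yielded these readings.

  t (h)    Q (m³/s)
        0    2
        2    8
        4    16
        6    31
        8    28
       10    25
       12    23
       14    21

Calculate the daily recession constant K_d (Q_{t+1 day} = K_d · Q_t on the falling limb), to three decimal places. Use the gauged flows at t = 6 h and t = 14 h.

K_d ≈ 0.311

Between t = 6 h and t = 14 h the flow falls from 31 to 21 m³/s over 4×2 h = 8 h.
Per-interval ratio K = (21/31)^(1/4) = 0.9072; K_d = K^(24/2) = 0.311.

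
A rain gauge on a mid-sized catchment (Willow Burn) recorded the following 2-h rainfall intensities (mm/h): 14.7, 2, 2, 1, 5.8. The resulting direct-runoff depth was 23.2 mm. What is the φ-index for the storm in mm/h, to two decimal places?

Only the 2 blocks with intensity above φ contribute runoff: 14.7, 5.8 mm/h.
Σ(I−φ)·Δt = d  ⇒  (14.7+5.8 − 2φ)·2 = 23.2
φ = (20.50 − 23.2/2) / 2 = 4.45 mm/h.

φ ≈ 4.45 mm/h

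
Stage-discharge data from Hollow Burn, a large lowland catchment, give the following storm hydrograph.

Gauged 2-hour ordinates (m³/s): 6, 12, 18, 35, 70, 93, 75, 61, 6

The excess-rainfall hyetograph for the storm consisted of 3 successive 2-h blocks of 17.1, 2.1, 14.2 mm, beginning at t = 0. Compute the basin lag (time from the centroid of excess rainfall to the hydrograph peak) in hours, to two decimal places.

Centroid of excess rainfall: t_c = Σ P_i·t̄_i / ΣP_i = 2.8263 h (block centres at 1, 3, 5 h).
Hydrograph peak occurs at t = 10 h, so basin lag t_L = 10 − 2.8263 = 7.17 h.

t_L ≈ 7.17 h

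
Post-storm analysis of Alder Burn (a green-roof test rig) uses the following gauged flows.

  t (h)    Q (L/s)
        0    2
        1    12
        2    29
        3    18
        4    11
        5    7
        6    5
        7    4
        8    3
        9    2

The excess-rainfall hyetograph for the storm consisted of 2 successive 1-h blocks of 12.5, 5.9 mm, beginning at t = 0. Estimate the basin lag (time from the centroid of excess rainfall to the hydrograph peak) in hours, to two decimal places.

t_L ≈ 1.18 h

Centroid of excess rainfall: t_c = Σ P_i·t̄_i / ΣP_i = 0.8207 h (block centres at 0.5, 1.5 h).
Hydrograph peak occurs at t = 2 h, so basin lag t_L = 2 − 0.8207 = 1.18 h.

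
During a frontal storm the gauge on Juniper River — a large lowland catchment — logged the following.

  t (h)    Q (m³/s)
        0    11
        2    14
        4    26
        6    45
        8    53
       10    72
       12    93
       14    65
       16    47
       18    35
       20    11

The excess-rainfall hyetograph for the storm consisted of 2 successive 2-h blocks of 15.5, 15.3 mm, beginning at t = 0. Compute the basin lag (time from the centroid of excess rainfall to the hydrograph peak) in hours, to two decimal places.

t_L ≈ 10.01 h

Centroid of excess rainfall: t_c = Σ P_i·t̄_i / ΣP_i = 1.9935 h (block centres at 1, 3 h).
Hydrograph peak occurs at t = 12 h, so basin lag t_L = 12 − 1.9935 = 10.01 h.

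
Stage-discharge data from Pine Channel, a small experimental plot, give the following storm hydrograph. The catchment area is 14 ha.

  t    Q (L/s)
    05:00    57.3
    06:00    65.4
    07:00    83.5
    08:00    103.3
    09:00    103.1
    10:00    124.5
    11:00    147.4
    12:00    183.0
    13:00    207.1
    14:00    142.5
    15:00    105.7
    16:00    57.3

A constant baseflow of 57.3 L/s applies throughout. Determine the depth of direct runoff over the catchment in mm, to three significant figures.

d ≈ 17.8 mm

Direct runoff: 0.0, 8.1, 26.2, 46.0, 45.8, 67.2, 90.1, 125.7, 149.8, 85.2, 48.4, 0.0 L/s; ΣQ_DR = 692.5 L/s.
V = ΣQ_DR · Δt = 692.5 × 3600 s = 2.493 × 10^6 L.
Over A = 14 ha, depth = V / A = 17.8 mm.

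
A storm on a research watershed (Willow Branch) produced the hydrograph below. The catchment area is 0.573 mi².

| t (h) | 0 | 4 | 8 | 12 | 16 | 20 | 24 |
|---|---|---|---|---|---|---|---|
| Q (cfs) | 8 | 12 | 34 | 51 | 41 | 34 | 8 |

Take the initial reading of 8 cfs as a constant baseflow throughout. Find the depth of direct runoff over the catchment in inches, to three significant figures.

d ≈ 1.43 in

Direct runoff: 0.0, 4.0, 26.0, 43.0, 33.0, 26.0, 0.0 cfs; ΣQ_DR = 132.0 cfs.
V = ΣQ_DR · Δt = 132.0 × 14400 s = 1.901 × 10^6 ft³.
Over A = 0.573 mi², depth = V / A = 1.43 in.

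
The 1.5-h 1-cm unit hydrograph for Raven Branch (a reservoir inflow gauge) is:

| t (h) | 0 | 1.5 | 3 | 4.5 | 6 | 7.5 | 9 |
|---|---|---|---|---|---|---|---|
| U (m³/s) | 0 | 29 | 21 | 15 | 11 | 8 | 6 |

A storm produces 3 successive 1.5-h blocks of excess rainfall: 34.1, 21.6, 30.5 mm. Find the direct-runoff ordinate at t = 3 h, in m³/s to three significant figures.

By discrete convolution, Q_j = Σ (P_i / 10 mm) · U_{j−i}.
At t = 3 h (j=2): Q = (34.1/10)·21 + (21.6/10)·29 + (30.5/10)·0 = 134 m³/s.

Q ≈ 134 m³/s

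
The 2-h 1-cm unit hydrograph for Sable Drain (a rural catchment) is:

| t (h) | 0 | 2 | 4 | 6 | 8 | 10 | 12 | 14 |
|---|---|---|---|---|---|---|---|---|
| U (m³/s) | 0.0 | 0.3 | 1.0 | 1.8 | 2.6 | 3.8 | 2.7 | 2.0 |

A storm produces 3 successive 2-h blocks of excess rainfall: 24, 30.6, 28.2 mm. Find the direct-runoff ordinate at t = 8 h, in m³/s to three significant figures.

By discrete convolution, Q_j = Σ (P_i / 10 mm) · U_{j−i}.
At t = 8 h (j=4): Q = (24/10)·2.6 + (30.6/10)·1.8 + (28.2/10)·1.0 = 14.6 m³/s.

Q ≈ 14.6 m³/s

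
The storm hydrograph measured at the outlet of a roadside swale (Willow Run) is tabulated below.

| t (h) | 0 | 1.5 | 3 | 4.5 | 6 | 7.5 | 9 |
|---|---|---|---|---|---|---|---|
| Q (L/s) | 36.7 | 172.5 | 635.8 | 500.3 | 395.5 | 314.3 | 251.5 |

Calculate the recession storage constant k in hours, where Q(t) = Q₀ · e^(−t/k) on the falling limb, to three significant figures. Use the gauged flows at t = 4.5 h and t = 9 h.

On the falling limb, Q drops from 500.3 to 251.5 L/s between t = 4.5 h and t = 9 h (Δt = 4.5 h).
k = −Δt / ln(Q₂/Q₁) = −4.5 / ln(251.5/500.3) = 6.54 h.

k ≈ 6.54 h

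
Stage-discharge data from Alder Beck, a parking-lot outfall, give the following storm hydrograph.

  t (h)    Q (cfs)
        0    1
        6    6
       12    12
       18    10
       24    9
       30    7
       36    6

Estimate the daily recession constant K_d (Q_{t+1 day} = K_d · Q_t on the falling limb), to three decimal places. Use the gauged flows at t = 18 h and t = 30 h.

K_d ≈ 0.490

Between t = 18 h and t = 30 h the flow falls from 10 to 7 cfs over 2×6 h = 12 h.
Per-interval ratio K = (7/10)^(1/2) = 0.8367; K_d = K^(24/6) = 0.490.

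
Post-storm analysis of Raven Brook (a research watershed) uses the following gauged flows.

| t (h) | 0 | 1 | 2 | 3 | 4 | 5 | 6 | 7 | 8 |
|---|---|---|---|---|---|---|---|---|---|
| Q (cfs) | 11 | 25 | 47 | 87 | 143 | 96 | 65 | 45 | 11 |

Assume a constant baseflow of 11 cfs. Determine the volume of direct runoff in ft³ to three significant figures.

Direct-runoff ordinates (Q − Q_b): 0.0, 14.0, 36.0, 76.0, 132.0, 85.0, 54.0, 34.0, 0.0 cfs.
ΣQ_DR = 431.0 cfs.
With Δt = 1 h = 3600 s, V = ΣQ_DR · Δt = 431.0 × 3600 = 1.55 × 10^6 ft³.

V ≈ 1.55 × 10^6 ft³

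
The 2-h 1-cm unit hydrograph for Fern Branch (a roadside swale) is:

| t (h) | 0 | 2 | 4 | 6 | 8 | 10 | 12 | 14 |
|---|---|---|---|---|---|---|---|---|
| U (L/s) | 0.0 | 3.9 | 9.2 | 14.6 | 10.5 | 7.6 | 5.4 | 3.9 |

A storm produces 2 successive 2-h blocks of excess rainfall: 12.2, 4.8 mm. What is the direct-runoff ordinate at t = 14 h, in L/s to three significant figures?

Q ≈ 7.35 L/s

By discrete convolution, Q_j = Σ (P_i / 10 mm) · U_{j−i}.
At t = 14 h (j=7): Q = (12.2/10)·3.9 + (4.8/10)·5.4 = 7.35 L/s.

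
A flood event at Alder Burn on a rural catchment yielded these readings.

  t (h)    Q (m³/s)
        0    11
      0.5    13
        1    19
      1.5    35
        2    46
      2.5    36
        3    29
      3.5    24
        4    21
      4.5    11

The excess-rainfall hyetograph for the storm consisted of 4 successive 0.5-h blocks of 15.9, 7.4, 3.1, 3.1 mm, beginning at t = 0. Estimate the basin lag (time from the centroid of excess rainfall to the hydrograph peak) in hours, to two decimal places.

t_L ≈ 1.36 h

Centroid of excess rainfall: t_c = Σ P_i·t̄_i / ΣP_i = 0.6381 h (block centres at 0.25, 0.75, 1.25, 1.75 h).
Hydrograph peak occurs at t = 2 h, so basin lag t_L = 2 − 0.6381 = 1.36 h.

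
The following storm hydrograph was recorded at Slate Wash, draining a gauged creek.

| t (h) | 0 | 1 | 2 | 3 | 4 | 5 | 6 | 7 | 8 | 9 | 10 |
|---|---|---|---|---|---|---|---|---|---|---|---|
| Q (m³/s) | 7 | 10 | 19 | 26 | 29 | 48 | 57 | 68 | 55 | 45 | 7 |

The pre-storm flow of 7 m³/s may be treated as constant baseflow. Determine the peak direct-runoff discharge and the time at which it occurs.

Q_p = 61.0 m³/s at t = 7 h

Subtracting baseflow gives direct-runoff ordinates: 0.0, 3.0, 12.0, 19.0, 22.0, 41.0, 50.0, 61.0, 48.0, 38.0, 0.0 m³/s.
The maximum is 61.0 m³/s, occurring at the reading for t = 7 h.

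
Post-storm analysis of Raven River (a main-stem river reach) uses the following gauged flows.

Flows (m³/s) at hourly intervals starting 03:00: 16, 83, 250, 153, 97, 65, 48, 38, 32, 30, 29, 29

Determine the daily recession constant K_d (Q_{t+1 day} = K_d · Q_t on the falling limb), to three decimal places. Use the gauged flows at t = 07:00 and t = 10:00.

K_d ≈ 0.001

Between t = 07:00 and t = 10:00 the flow falls from 97 to 38 m³/s over 3×1 h = 3 h.
Per-interval ratio K = (38/97)^(1/3) = 0.7317; K_d = K^(24/1) = 0.001.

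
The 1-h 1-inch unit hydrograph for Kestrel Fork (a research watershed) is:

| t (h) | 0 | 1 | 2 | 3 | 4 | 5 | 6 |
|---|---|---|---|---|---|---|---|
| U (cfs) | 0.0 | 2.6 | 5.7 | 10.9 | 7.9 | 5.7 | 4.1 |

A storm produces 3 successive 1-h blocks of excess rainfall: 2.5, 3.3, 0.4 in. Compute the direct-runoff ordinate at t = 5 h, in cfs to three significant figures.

Q ≈ 44.7 cfs

By discrete convolution, Q_j = Σ (P_i / 1 in) · U_{j−i}.
At t = 5 h (j=5): Q = (2.5/1)·5.7 + (3.3/1)·7.9 + (0.4/1)·10.9 = 44.7 cfs.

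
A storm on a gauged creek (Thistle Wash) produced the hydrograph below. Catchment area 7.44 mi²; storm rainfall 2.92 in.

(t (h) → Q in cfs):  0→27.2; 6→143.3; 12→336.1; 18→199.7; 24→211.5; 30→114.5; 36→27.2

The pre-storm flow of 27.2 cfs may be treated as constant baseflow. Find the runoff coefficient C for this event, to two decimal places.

ΣQ_DR = 869.1 cfs; V = ΣQ_DR·Δt = 1.877 × 10^7 ft³.
Runoff depth d = V / A = 1.086 in.
C = d / P = 1.086 / 2.92 = 0.37.

C ≈ 0.37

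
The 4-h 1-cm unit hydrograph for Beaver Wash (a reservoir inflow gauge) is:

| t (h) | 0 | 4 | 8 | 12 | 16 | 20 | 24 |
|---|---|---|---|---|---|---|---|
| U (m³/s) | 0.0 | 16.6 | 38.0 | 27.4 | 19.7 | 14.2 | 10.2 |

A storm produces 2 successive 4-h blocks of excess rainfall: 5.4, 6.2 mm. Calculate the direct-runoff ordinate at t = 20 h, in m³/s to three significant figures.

Q ≈ 19.9 m³/s

By discrete convolution, Q_j = Σ (P_i / 10 mm) · U_{j−i}.
At t = 20 h (j=5): Q = (5.4/10)·14.2 + (6.2/10)·19.7 = 19.9 m³/s.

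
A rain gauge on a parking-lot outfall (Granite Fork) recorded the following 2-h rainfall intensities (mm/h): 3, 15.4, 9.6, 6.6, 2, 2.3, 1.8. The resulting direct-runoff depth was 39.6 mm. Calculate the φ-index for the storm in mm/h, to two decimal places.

φ ≈ 3.93 mm/h

Only the 3 blocks with intensity above φ contribute runoff: 15.4, 9.6, 6.6 mm/h.
Σ(I−φ)·Δt = d  ⇒  (15.4+9.6+6.6 − 3φ)·2 = 39.6
φ = (31.60 − 39.6/2) / 3 = 3.93 mm/h.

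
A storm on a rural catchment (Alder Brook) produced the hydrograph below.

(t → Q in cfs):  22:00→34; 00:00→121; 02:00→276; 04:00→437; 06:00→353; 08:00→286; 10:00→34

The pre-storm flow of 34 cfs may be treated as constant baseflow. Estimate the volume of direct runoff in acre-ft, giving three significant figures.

V ≈ 215 acre-ft

Direct-runoff ordinates (Q − Q_b): 0.0, 87.0, 242.0, 403.0, 319.0, 252.0, 0.0 cfs.
ΣQ_DR = 1303 cfs.
With Δt = 2 h = 7200 s, V = ΣQ_DR · Δt = 1303 × 7200 = 9.38 × 10^6 ft³ = 215 acre-ft.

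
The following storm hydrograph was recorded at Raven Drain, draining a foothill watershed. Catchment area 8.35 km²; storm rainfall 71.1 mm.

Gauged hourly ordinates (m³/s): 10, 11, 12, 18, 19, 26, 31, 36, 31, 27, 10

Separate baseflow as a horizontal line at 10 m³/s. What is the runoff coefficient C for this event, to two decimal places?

ΣQ_DR = 121.0 m³/s; V = ΣQ_DR·Δt = 4.356 × 10^5 m³.
Runoff depth d = V / A = 52.17 mm.
C = d / P = 52.17 / 71.1 = 0.73.

C ≈ 0.73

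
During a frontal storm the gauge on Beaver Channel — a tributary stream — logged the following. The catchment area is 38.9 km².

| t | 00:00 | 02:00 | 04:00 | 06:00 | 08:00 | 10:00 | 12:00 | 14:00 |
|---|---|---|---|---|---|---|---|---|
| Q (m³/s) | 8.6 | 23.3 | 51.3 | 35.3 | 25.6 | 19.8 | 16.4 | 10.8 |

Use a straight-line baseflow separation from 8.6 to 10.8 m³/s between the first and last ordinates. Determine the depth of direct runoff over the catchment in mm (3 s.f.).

d ≈ 21.0 mm

Direct runoff: 0.00, 14.39, 42.07, 25.76, 15.74, 9.63, 5.91, 0.00 m³/s; ΣQ_DR = 113.5 m³/s.
V = ΣQ_DR · Δt = 113.5 × 7200 s = 8.172 × 10^5 m³.
Over A = 38.9 km², depth = V / A = 21.0 mm.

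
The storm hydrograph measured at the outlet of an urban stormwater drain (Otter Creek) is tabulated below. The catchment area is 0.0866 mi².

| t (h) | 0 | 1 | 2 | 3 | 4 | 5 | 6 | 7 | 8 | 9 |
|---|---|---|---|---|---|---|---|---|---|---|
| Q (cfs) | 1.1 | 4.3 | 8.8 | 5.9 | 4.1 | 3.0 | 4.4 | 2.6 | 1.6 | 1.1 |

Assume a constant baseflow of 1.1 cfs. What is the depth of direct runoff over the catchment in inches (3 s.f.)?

Direct runoff: 0.0, 3.2, 7.7, 4.8, 3.0, 1.9, 3.3, 1.5, 0.5, 0.0 cfs; ΣQ_DR = 25.90 cfs.
V = ΣQ_DR · Δt = 25.90 × 3600 s = 93240 ft³.
Over A = 0.0866 mi², depth = V / A = 0.463 in.

d ≈ 0.463 in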